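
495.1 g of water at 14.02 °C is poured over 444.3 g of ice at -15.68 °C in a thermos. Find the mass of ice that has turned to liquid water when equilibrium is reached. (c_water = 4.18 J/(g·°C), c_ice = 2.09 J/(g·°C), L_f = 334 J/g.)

m_melted ≈ 43.3 g

Cooling the water to 0 °C releases 495.1×4.18×14.02 = 29015 J.
Warming the ice to 0 °C takes 444.3×2.09×15.68 = 14560 J, leaving 14454 J for melting.
To melt every bit of ice: 444.3×334 = 148396 J.
That's not enough to melt it all — equilibrium is at 0 °C with ice remaining.
m_melted×334 = 14454  ⇒  m_melted ≈ 43.28 g.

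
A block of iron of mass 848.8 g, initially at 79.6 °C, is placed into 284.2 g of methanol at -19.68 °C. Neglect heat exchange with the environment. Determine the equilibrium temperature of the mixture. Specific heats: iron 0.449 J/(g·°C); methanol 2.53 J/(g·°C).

T_f ≈ 14.7 °C

Set heat shed by the hot body equal to heat absorbed by the cold body:
848.8*0.449*(79.6 − T) = 284.2*2.53*(T − (-19.68))
381.11(79.6 − T) = 719.03(T − (-19.68))
1100.1 T = 16186  ⇒  T ≈ 14.71 °C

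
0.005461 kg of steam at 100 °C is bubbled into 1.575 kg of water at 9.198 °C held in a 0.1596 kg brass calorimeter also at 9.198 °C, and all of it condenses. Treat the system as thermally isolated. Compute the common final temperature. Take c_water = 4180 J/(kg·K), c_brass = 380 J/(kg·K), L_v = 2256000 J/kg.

T_f ≈ 11.4 °C

Heat gained plus heat lost sum to zero:
condense steam: −0.005461×2256000 = −12320
  condensate cools 100→T: 0.005461×4180×(T − 100) = 22.83(T − 100)
  water warms: 1.575×4180×(T − 9.198) = 6583.5(T − 9.198)
  brass cup: 0.1596×380×(T − 9.198) = 60.65(T − 9.198)
6667 T = 12320 + 2282.7 + 61113 = 75716
T ≈ 11.36 °C (< 100 °C, so full condensation is consistent).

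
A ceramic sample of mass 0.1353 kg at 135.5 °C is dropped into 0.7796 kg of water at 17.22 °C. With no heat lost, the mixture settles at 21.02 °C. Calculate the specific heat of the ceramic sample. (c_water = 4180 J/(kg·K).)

c ≈ 799 J/(kg·K)

Heat lost by the ceramic sample = heat gained by the water:
0.1353×c×(135.5 − 21.02) = 0.7796×4180×(21.02 − 17.22)
15.49 c = 12383  ⇒  c ≈ 799.5 J/(kg·K)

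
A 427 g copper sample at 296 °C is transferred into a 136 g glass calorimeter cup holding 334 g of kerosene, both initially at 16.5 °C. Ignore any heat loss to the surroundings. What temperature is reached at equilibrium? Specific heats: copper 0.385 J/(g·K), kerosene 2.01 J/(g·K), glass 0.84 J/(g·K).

T_f ≈ 64.9 °C

Conservation of energy gives ΣQ = 0:
427·0.385·(T − 296) + 334·2.01·(T − 16.5) + 136·0.84·(T − 16.5) = 0
(164.4 + 671.34 + 114.24) T = 164.4·296 + 671.34·16.5 + 114.24·16.5
T = 61623/949.97 ≈ 64.87 °C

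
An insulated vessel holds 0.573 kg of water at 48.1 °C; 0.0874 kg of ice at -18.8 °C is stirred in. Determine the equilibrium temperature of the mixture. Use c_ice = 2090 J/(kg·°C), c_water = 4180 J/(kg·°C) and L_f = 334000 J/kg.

Heat gained plus heat lost sum to zero:
warm ice to 0 °C: 0.0874×2090×(0 − (-18.8)) = 3434.1; fusion: m_ice L_f = 0.0874×334000 = 29192; warm the meltwater: 365.33 T; water: 2395.1(T − 48.1)
2760.5 T = 115206 − 32626 = 82581
T ≈ 29.92 °C — above 0 °C, consistent with complete melting.

T_f ≈ 29.9 °C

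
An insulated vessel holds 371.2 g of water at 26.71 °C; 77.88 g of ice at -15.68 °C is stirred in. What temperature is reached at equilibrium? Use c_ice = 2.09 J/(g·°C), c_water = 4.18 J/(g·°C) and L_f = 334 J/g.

Let T be the final temperature. ΣQ_i = 0:
warm ice to 0 °C: 77.88·2.09·(0 − (-15.68)) = 2552.2
  melt ice: 77.88·334 = 26012
  meltwater 0→T: 77.88·4.18·T = 325.54 T
  water: 1551.6(T − 26.71)
1877.2 T = 41444 − 28564 = 12880
T ≈ 6.86 °C — above 0 °C, consistent with complete melting.

T_f ≈ 6.9 °C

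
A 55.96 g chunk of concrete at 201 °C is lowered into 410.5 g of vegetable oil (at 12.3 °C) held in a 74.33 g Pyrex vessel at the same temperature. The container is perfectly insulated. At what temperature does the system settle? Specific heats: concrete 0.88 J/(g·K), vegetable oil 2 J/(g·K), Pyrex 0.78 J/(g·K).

T_f = Σ m_i c_i T_i / Σ m_i c_i:
T_f = (49.24×201 + 821×12.3 + 57.98×12.3) / (49.24 + 821 + 57.98)
    = 20710 / 928.22 ≈ 22.31 °C

T_f ≈ 22.3 °C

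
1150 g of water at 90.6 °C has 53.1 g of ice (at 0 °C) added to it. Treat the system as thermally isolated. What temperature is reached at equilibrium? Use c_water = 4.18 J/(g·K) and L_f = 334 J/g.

T_f ≈ 83.1 °C

Energy conservation, ΣQ = 0:
melt ice: 53.1·334 = 17735
  meltwater 0→T: 53.1·4.18·T = 221.96 T
  water: 4807(T − 90.6)
5029 T = 435514 − 17735 = 417779
T ≈ 83.07 °C. Since T > 0 °C, the all-ice-melts assumption holds.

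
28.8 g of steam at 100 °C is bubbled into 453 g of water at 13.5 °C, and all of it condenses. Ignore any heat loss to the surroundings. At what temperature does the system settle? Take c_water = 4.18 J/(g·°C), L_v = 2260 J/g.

T_f ≈ 51.0 °C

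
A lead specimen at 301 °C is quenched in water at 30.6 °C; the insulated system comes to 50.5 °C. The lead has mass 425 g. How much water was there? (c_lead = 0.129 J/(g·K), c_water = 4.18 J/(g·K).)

Energy conservation, ΣQ = 0:
425·0.129·(50.5 − 301) + m·4.18·(50.5 − 30.6) = 0
83.18 m = 13734
m = 13734/83.18 ≈ 165.1 g

m ≈ 165 g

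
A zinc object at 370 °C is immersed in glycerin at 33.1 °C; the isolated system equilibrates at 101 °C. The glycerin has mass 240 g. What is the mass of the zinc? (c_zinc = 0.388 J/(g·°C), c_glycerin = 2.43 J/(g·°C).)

m ≈ 379 g

Net heat exchanged in the isolated system is zero:
m·0.388·(101 − 370) + 240·2.43·(101 − 33.1) = 0
-104.37 m = -39599
m = -39599/-104.37 ≈ 379.4 g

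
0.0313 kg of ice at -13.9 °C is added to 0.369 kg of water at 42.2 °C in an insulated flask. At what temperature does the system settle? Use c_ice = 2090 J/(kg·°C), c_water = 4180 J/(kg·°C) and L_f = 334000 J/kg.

T_f ≈ 32.1 °C

Energy balance with sensible and latent terms:
warm ice to 0 °C: 0.0313×2090×(0 − (-13.9)) = 909.3; melt ice: 0.0313×334000 = 10454; warm the meltwater: 130.83 T; water cools: 0.369×4180×(T − 42.2) = 1542.4(T − 42.2)
1673.3 T = 65090 − 11363 = 53727
T ≈ 32.11 °C (positive, so assuming full melt was valid).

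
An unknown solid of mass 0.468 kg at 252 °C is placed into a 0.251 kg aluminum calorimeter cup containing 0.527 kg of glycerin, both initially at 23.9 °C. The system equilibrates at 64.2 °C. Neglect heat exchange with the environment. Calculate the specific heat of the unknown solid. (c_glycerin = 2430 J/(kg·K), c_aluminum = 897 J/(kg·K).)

Setting the total heat transfer to zero:
0.468·c·(64.2 − 252) + 0.527·2430·(64.2 − 23.9) + 0.251·897·(64.2 − 23.9) = 0
-87.89 c = -60682
c = -60682/-87.89 ≈ 690.4 J/(kg·K)

c ≈ 690 J/(kg·K)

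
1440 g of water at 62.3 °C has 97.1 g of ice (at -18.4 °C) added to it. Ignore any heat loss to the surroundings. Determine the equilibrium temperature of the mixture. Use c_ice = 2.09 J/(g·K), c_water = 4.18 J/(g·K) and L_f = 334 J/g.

Setting the total heat transfer to zero:
warm ice to 0 °C: 97.1·2.09·(0 − (-18.4)) = 3734.1
  melt ice: 97.1·334 = 32431
  warm the meltwater: 405.88 T
  water: 6019.2(T − 62.3)
6425.1 T = 374996 − 36165 = 338831
T ≈ 52.74 °C — above 0 °C, consistent with complete melting.

T_f ≈ 52.7 °C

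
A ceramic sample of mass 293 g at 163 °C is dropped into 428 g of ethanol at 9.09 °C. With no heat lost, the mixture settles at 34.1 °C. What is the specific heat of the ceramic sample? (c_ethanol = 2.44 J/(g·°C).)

Net heat exchanged in the isolated system is zero:
293×c×(34.1 − 163) + 428×2.44×(34.1 − 9.09) = 0
-37768 c = -26118
c = -26118/-37768 ≈ 0.6916 J/(g·°C)

c ≈ 0.692 J/(g·°C)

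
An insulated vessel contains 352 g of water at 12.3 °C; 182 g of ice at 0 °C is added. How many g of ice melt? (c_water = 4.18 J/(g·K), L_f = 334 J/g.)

m_melted ≈ 54.2 g

Water can give up m c ΔT = 352×4.18×12.3 = 18098 J before reaching 0 °C.
To melt every bit of ice: 182×334 = 60788 J.
Since 18098 < 60788 J, not all the ice melts; equilibrium is at 0 °C.
m_melted×334 = 18098  ⇒  m_melted ≈ 54.18 g.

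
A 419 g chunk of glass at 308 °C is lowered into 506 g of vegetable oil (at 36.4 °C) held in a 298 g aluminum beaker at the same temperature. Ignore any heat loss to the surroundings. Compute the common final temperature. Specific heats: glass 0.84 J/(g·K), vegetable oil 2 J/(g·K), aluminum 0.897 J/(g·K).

T_f ≈ 95.0 °C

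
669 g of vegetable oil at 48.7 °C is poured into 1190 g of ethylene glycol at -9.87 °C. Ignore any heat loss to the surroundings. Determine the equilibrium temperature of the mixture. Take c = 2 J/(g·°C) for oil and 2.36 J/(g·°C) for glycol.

T_f ≈ 9.0 °C

Taking heat into each body as positive, Σ m c ΔT = 0:
669×2×(T − 48.7) + 1190×2.36×(T − (-9.87)) = 0
1338(T − 48.7) + 2808.4(T − (-9.87)) = 0
(1338 + 2808.4) T = 1338×48.7 + 2808.4×(-9.87)
T = 37442/4146.4 ≈ 9.03 °C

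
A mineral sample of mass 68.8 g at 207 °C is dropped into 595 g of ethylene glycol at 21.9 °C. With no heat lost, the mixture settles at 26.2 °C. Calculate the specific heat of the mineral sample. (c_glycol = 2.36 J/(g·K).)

Conservation of energy gives ΣQ = 0:
68.8×c×(26.2 − 207) + 595×2.36×(26.2 − 21.9) = 0
-12439 c = -6038.1
c = -6038.1/-12439 ≈ 0.4854 J/(g·K)

c ≈ 0.485 J/(g·K)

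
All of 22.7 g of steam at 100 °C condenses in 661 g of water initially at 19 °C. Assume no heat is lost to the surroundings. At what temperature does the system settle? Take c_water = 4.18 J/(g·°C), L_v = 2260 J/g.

T_f ≈ 39.6 °C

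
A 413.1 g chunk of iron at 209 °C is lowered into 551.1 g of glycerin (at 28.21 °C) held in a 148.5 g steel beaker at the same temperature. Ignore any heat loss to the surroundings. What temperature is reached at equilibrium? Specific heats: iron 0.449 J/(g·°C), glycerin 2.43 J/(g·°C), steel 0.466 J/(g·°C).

Energy conservation, ΣQ = 0:
413.1·0.449·(T − 209) + 551.1·2.43·(T − 28.21) + 148.5·0.466·(T − 28.21) = 0
185.48(T − 209) + 1339.2(T − 28.21) + 69.2(T − 28.21) = 0
(185.48 + 1339.2 + 69.2) T = 185.48·209 + 1339.2·28.21 + 69.2·28.21
T = 78496 / 1593.9 = 49.2 °C

T_f ≈ 49.2 °C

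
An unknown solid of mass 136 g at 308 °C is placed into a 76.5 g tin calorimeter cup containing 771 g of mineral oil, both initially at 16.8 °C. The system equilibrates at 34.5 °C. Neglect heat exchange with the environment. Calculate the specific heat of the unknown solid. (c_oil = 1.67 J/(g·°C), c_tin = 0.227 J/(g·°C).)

c ≈ 0.621 J/(g·°C)

Let T be the final temperature. ΣQ_i = 0:
136×c×(34.5 − 308) + 771×1.67×(34.5 − 16.8) + 76.5×0.227×(34.5 − 16.8) = 0
-37196 c = -23097
c = -23097/-37196 ≈ 0.621 J/(g·°C)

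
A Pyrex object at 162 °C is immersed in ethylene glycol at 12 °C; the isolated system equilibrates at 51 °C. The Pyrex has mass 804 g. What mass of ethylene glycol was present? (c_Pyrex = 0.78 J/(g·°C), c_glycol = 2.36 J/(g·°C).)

Conservation of energy gives ΣQ = 0:
804·0.78·(51 − 162) + m·2.36·(51 − 12) = 0
92.04 m = 69610
m = 69610/92.04 ≈ 756.3 g

m ≈ 756 g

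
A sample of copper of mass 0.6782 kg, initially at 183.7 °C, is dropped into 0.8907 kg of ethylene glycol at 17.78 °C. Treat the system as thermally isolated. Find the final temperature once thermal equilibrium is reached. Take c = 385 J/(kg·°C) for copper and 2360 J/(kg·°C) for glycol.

Setting the total heat transfer to zero:
0.6782×385×(T − 183.7) + 0.8907×2360×(T − 17.78) = 0
261.11(T − 183.7) + 2102.1(T − 17.78) = 0
(261.11 + 2102.1) T = 261.11×183.7 + 2102.1×17.78
T = 85340/2363.2 ≈ 36.11 °C

T_f ≈ 36.1 °C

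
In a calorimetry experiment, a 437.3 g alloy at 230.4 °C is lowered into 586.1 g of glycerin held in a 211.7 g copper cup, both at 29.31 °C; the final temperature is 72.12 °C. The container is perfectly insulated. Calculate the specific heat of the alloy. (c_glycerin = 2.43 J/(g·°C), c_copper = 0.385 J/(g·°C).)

Heat gained plus heat lost sum to zero:
437.3·c·(72.12 − 230.4) + 586.1·2.43·(72.12 − 29.31) + 211.7·0.385·(72.12 − 29.31) = 0
-69216 c = -64460
c = -64460/-69216 ≈ 0.9313 J/(g·°C)

c ≈ 0.931 J/(g·°C)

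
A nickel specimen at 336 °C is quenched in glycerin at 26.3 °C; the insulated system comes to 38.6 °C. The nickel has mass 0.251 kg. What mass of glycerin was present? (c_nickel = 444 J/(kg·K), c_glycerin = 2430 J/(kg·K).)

Heat lost by the nickel = heat gained by the glycerin:
0.251·444·(336 − 38.6) = m·2430·(38.6 − 26.3)
29889 m = 33143  ⇒  m ≈ 1.109 kg

m ≈ 1.11 kg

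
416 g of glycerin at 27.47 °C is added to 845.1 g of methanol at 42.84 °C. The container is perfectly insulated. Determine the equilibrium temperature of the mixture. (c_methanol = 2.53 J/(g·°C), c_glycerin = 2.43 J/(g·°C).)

T_f ≈ 37.9 °C

T_f is the heat-capacity-weighted average of the initial temperatures:
T_f = (2138.1·42.84 + 1010.9·27.47) / (2138.1 + 1010.9)
    = 119365 / 3149 ≈ 37.91 °C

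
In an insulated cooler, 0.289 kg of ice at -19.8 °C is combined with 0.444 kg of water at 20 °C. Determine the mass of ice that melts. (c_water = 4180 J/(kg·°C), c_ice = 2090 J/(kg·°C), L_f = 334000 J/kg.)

m_melted ≈ 0.0753 kg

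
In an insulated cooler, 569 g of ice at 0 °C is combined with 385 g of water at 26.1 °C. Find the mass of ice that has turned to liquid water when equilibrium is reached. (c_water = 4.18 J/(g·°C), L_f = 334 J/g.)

Cooling the water to 0 °C releases 385·4.18·26.1 = 42003 J.
To melt every bit of ice: 569·334 = 190046 J.
Since 42003 < 190046 J, not all the ice melts; equilibrium is at 0 °C.
Mass melted = 42003/334 ≈ 125.8 g.

m_melted ≈ 126 g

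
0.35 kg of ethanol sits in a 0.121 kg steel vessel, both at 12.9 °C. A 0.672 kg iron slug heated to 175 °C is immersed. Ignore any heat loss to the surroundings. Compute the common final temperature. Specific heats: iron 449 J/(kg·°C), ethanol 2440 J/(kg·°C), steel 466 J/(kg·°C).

T_f ≈ 53.3 °C

Energy conservation, ΣQ = 0:
0.672*449*(T − 175) + 0.35*2440*(T − 12.9) + 0.121*466*(T − 12.9) = 0
301.73(T − 175) + 854(T − 12.9) + 56.39(T − 12.9) = 0
1212.1 T = 64546
T = 64546/1212.1 ≈ 53.25 °C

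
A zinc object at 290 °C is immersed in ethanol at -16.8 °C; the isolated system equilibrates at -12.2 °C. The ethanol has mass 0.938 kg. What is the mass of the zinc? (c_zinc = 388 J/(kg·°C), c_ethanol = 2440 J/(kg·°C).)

m ≈ 0.0898 kg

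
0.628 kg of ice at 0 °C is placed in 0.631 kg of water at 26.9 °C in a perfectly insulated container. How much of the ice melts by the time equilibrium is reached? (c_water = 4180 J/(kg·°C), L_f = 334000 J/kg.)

m_melted ≈ 0.212 kg

Heat available from the water dropping to 0 °C: 0.631·4180·26.9 = 70951 J.
Fully melting the ice requires m_ice L_f = 0.628·334000 = 209752 J.
70951 J < 209752 J, so only part of the ice melts and the system sits at 0 °C.
Mass melted = 70951/334000 ≈ 0.2124 kg.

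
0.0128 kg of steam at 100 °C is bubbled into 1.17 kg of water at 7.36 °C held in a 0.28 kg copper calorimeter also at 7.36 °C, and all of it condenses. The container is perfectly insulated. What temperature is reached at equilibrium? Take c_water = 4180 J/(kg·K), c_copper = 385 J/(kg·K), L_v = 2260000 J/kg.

Setting the total heat transfer to zero:
latent heat released on condensation: 0.0128×2260000 = 28928
  condensed water 100 °C→T: 53.5(T − 100)
  water warms: 1.17×4180×(T − 7.36) = 4890.6(T − 7.36)
  cup: 107.8(T − 7.36)
5051.9 T = 28928 + 5350.4 + 36788 = 71067
T ≈ 14.07 °C, under the boiling point, so the assumption holds.

T_f ≈ 14.1 °C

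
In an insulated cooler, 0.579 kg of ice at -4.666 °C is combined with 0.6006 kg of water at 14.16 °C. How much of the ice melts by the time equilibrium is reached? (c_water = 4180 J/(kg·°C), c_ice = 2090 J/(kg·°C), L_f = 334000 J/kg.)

m_melted ≈ 0.0895 kg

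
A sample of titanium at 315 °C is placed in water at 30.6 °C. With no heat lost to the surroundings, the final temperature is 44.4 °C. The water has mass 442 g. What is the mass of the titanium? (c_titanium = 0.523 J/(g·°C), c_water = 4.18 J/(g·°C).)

Heat lost by the titanium = heat gained by the water:
m×0.523×(315 − 44.4) = 442×4.18×(44.4 − 30.6)
141.52 m = 25496  ⇒  m ≈ 180.2 g

m ≈ 180 g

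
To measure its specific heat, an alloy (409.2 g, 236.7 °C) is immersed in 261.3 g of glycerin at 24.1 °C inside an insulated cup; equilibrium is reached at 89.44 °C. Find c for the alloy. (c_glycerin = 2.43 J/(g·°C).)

Taking heat into each body as positive, Σ m c ΔT = 0:
409.2×c×(89.44 − 236.7) + 261.3×2.43×(89.44 − 24.1) = 0
-60259 c = -41488
c = -41488/-60259 ≈ 0.6885 J/(g·°C)

c ≈ 0.689 J/(g·°C)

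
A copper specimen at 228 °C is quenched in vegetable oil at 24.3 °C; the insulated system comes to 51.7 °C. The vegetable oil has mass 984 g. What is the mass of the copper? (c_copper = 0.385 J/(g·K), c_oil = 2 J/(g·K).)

m ≈ 794 g

|Q_copper| = |Q_oil|:
m·0.385·(228 − 51.7) = 984·2·(51.7 − 24.3)
67.88 m = 53923  ⇒  m ≈ 794.4 g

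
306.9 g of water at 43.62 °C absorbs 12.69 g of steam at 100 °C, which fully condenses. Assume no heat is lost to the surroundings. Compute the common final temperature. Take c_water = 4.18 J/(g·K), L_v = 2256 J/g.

Heat gained plus heat lost sum to zero:
condense steam: −12.69·2256 = −28629
  condensate cools 100→T: 12.69·4.18·(T − 100) = 53.04(T − 100)
  water warms: 306.9·4.18·(T − 43.62) = 1282.8(T − 43.62)
1335.9 T = 28629 + 5304.4 + 55958 = 89891
T ≈ 67.29 °C — below 100 °C, confirming all the steam condensed.

T_f ≈ 67.3 °C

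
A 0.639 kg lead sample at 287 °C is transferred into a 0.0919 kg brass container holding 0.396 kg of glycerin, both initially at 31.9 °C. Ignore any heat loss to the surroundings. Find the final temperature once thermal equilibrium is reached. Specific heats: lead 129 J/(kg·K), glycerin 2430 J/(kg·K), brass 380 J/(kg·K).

T_f ≈ 51.4 °C

Setting the total heat transfer to zero:
0.639*129*(T − 287) + 0.396*2430*(T − 31.9) + 0.0919*380*(T − 31.9) = 0
(82.43 + 962.28 + 34.92) T = 82.43*287 + 962.28*31.9 + 34.92*31.9
T = 55468 / 1079.6 = 51.4 °C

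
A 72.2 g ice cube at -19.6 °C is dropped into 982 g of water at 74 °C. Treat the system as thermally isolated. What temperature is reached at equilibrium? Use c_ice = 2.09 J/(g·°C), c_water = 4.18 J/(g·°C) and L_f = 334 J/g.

T_f ≈ 62.8 °C

Setting the total heat transfer to zero:
ice -19.6→0 °C: 72.2·2.09·19.6 = 2957.6; fusion: m_ice L_f = 72.2·334 = 24115; meltwater 0→T: 72.2·4.18·T = 301.8 T; water cools: 982·4.18·(T − 74) = 4104.8(T − 74)
4406.6 T = 303752 − 27072 = 276680
T ≈ 62.79 °C. Since T > 0 °C, the all-ice-melts assumption holds.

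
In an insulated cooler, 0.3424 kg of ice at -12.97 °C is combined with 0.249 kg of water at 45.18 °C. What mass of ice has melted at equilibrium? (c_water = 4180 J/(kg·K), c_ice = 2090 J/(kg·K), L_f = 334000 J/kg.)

Heat available from the water dropping to 0 °C: 0.249·4180·45.18 = 47024 J.
Warming the ice to 0 °C takes 0.3424·2090·12.97 = 9281.5 J, leaving 37743 J for melting.
Melting all 0.3424 kg of ice would need 0.3424·334000 = 114362 J.
37743 J < 114362 J, so only part of the ice melts and the system sits at 0 °C.
Mass melted = 37743/334000 ≈ 0.113 kg.

m_melted ≈ 0.113 kg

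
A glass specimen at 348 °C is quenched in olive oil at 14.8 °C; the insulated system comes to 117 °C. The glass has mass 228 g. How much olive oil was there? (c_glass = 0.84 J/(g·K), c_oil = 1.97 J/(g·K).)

Setting the total heat transfer to zero:
228×0.84×(117 − 348) + m×1.97×(117 − 14.8) = 0
201.33 m = 44241
m = 44241/201.33 ≈ 219.7 g

m ≈ 220 g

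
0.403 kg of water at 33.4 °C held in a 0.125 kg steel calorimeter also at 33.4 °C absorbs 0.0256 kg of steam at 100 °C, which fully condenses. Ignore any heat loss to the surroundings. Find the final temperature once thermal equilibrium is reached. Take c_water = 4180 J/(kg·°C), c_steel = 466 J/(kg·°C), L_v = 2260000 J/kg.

Energy conservation, ΣQ = 0:
latent heat released on condensation: 0.0256×2260000 = 57856; condensate cools 100→T: 0.0256×4180×(T − 100) = 107.01(T − 100); water warms: 0.403×4180×(T − 33.4) = 1684.5(T − 33.4); steel cup: 0.125×466×(T − 33.4) = 58.25(T − 33.4)
1849.8 T = 57856 + 10701 + 58209 = 126766
T ≈ 68.53 °C (< 100 °C, so full condensation is consistent).

T_f ≈ 68.5 °C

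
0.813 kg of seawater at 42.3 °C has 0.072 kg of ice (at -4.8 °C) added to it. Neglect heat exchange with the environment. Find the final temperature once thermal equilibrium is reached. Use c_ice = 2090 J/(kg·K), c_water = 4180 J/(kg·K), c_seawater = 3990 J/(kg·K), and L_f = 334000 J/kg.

T_f ≈ 31.7 °C

Conservation of energy gives ΣQ = 0:
ice -4.8→0 °C: 0.072·2090·4.8 = 722.3; fusion: m_ice L_f = 0.072·334000 = 24048; warm the meltwater: 300.96 T; seawater: 3243.9(T − 42.3)
3544.8 T = 137216 − 24770 = 112445
T ≈ 31.72 °C. Since T > 0 °C, the all-ice-melts assumption holds.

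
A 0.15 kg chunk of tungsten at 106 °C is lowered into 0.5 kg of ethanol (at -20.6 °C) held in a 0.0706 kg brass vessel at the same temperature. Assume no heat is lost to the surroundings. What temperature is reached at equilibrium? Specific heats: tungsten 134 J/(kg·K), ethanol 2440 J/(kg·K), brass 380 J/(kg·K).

T_f ≈ -18.6 °C

Let T be the final temperature. ΣQ_i = 0:
0.15*134*(T − 106) + 0.5*2440*(T − (-20.6)) + 0.0706*380*(T − (-20.6)) = 0
(20.1 + 1220 + 26.83) T = 20.1*106 + 1220*(-20.6) + 26.83*(-20.6)
T ≈ -18.59 °C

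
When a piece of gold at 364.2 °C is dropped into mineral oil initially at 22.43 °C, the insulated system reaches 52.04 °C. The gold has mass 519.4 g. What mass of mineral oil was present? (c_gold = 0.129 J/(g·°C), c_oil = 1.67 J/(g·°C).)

Conservation of energy gives ΣQ = 0:
519.4·0.129·(52.04 − 364.2) + m·1.67·(52.04 − 22.43) = 0
49.45 m = 20916
m = 20916/49.45 ≈ 423 g

m ≈ 423 g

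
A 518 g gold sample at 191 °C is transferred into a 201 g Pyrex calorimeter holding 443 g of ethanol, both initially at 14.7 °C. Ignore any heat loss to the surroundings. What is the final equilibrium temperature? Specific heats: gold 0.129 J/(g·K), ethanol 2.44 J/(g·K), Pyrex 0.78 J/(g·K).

T_f ≈ 23.7 °C

Net heat exchanged in the isolated system is zero:
518*0.129*(T − 191) + 443*2.44*(T − 14.7) + 201*0.78*(T − 14.7) = 0
66.82(T − 191) + 1080.9(T − 14.7) + 156.78(T − 14.7) = 0
1304.5 T = 30957
T ≈ 23.73 °C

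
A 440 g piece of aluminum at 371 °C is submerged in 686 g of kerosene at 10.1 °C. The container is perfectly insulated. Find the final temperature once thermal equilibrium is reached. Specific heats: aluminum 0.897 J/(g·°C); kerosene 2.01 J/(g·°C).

T_f ≈ 90.4 °C

Taking heat into each body as positive, Σ m c ΔT = 0:
440×0.897×(T − 371) + 686×2.01×(T − 10.1) = 0
394.68(T − 371) + 1378.9(T − 10.1) = 0
1773.5 T = 160353
T = 160353 / 1773.5 = 90.4 °C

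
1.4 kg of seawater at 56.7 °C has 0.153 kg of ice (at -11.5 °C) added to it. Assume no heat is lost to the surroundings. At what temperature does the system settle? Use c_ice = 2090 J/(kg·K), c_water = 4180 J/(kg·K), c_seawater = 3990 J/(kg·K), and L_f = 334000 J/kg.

Taking heat into each body as positive, Σ m c ΔT = 0:
ice -11.5→0 °C: 0.153×2090×11.5 = 3677.4
  fusion: m_ice L_f = 0.153×334000 = 51102
  warm the meltwater: 639.54 T
  seawater: 5586(T − 56.7)
6225.5 T = 316726 − 54779 = 261947
T ≈ 42.08 °C. Since T > 0 °C, the all-ice-melts assumption holds.

T_f ≈ 42.1 °C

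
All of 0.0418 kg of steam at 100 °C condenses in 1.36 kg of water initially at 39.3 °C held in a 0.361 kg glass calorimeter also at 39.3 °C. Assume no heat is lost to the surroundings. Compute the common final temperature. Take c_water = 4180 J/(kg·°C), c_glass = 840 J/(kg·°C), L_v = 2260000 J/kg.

T_f ≈ 56.3 °C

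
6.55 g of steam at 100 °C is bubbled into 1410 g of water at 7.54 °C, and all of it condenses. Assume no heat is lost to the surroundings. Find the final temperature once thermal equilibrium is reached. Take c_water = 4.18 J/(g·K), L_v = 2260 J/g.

T_f ≈ 10.5 °C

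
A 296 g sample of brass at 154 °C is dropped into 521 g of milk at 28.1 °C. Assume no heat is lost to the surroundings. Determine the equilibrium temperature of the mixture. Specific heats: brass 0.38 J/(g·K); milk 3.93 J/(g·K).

T_f ≈ 34.7 °C

Heat lost by the brass equals heat gained by the milk:
296×0.38×(154 − T) = 521×3.93×(T − 28.1)
112.48(154 − T) = 2047.5(T − 28.1)
2160 T = 74858  ⇒  T ≈ 34.66 °C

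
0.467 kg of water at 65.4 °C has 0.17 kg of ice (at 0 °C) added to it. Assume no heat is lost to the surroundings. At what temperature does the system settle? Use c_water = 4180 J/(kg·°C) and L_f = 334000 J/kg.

T_f ≈ 26.6 °C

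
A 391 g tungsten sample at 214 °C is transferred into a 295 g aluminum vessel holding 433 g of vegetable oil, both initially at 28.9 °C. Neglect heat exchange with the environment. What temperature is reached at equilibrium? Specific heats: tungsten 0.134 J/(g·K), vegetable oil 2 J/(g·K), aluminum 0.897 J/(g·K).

T_f ≈ 37.1 °C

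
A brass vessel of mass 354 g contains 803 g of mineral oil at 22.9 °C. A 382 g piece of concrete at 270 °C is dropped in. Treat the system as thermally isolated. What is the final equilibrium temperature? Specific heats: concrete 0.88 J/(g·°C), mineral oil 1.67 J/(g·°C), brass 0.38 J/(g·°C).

T_f ≈ 68.7 °C

Energy conservation, ΣQ = 0:
382·0.88·(T − 270) + 803·1.67·(T − 22.9) + 354·0.38·(T − 22.9) = 0
1811.7 T = 124553
T = 124553/1811.7 ≈ 68.75 °C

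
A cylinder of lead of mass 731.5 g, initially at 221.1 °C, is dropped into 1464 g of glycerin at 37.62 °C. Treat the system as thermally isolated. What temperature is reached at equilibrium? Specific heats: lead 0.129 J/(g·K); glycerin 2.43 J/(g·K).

Conservation of energy gives ΣQ = 0:
731.5·0.129·(T − 221.1) + 1464·2.43·(T − 37.62) = 0
94.36(T − 221.1) + 3557.5(T − 37.62) = 0
(94.36 + 3557.5) T = 94.36·221.1 + 3557.5·37.62
T ≈ 42.36 °C

T_f ≈ 42.4 °C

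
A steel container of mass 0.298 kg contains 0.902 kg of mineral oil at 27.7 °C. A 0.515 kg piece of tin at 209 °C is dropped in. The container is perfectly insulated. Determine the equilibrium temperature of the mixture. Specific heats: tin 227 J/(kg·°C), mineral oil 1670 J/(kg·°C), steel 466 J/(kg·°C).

T_f ≈ 39.7 °C

Conservation of energy gives ΣQ = 0:
0.515·227·(T − 209) + 0.902·1670·(T − 27.7) + 0.298·466·(T − 27.7) = 0
(116.91 + 1506.3 + 138.87) T = 116.91·209 + 1506.3·27.7 + 138.87·27.7
T ≈ 39.73 °C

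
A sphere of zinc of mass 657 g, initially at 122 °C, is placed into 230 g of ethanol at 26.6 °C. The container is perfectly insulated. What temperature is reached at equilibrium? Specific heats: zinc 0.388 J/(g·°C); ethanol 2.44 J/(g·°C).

Set heat shed by the hot body equal to heat absorbed by the cold body:
657×0.388×(122 − T) = 230×2.44×(T − 26.6)
254.92(122 − T) = 561.2(T − 26.6)
816.12 T = 46028  ⇒  T ≈ 56.40 °C

T_f ≈ 56.4 °C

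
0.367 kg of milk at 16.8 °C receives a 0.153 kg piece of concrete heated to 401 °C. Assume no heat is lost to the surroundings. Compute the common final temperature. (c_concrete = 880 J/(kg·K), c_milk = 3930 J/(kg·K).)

T_f = Σ m_i c_i T_i / Σ m_i c_i:
T_f = (134.64*401 + 1442.3*16.8) / (134.64 + 1442.3)
    = 78221 / 1576.9 ≈ 49.60 °C

T_f ≈ 49.6 °C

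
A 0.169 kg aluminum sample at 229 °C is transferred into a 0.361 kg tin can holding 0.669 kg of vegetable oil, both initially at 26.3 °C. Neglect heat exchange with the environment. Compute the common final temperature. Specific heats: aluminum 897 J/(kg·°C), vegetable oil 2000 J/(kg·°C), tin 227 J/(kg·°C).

T_f ≈ 45.9 °C

With ΣQ=0 the equilibrium temperature is the m·c-weighted mean:
T_f = (151.59×229 + 1338×26.3 + 81.95×26.3) / (151.59 + 1338 + 81.95)
    = 72059 / 1571.5 ≈ 45.85 °C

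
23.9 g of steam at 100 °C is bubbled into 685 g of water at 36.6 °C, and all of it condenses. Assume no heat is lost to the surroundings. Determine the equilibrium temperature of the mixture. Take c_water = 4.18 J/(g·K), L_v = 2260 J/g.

T_f ≈ 57.0 °C

Net heat exchanged in the isolated system is zero:
condense steam: −23.9·2260 = −54014
  condensate cools 100→T: 23.9·4.18·(T − 100) = 99.9(T − 100)
  original water: 2863.3(T − 36.6)
2963.2 T = 54014 + 9990.2 + 104797 = 168801
T ≈ 56.97 °C, under the boiling point, so the assumption holds.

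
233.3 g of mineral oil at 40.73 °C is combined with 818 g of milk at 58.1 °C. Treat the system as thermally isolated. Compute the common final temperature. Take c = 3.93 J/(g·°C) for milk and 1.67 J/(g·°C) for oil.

T_f ≈ 56.2 °C

Heat lost by the milk equals heat gained by the oil:
818·3.93·(58.1 − T) = 233.3·1.67·(T − 40.73)
3214.7(58.1 − T) = 389.61(T − 40.73)
3604.4 T = 202645  ⇒  T ≈ 56.22 °C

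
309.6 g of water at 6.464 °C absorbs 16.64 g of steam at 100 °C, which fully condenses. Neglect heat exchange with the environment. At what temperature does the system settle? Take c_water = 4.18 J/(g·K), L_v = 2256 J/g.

T_f ≈ 38.8 °C

Sum of m c ΔT and latent-heat terms is zero:
condense steam: −16.64·2256 = −37540; condensed water 100 °C→T: 69.56(T − 100); original water: 1294.1(T − 6.464)
1363.7 T = 37540 + 6955.5 + 8365.2 = 52861
T ≈ 38.76 °C — below 100 °C, confirming all the steam condensed.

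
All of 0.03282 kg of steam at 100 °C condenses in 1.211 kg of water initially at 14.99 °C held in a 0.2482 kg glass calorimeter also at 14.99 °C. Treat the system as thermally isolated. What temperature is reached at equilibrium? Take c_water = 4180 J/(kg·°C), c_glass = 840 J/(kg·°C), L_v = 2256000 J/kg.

Setting the total heat transfer to zero:
condense steam: −0.03282·2256000 = −74042; condensate cools 100→T: 0.03282·4180·(T − 100) = 137.19(T − 100); original water: 5062(T − 14.99); cup: 208.49(T − 14.99)
5407.7 T = 74042 + 13719 + 79004 = 166765
T ≈ 30.84 °C, under the boiling point, so the assumption holds.

T_f ≈ 30.8 °C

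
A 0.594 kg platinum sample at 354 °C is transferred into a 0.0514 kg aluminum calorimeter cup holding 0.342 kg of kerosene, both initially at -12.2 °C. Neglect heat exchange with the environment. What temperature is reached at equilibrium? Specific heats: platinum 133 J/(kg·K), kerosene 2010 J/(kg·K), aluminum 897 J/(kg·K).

T_f ≈ 23.4 °C

Setting the total heat transfer to zero:
0.594*133*(T − 354) + 0.342*2010*(T − (-12.2)) + 0.0514*897*(T − (-12.2)) = 0
812.53 T = 19018
T = 19018/812.53 ≈ 23.41 °C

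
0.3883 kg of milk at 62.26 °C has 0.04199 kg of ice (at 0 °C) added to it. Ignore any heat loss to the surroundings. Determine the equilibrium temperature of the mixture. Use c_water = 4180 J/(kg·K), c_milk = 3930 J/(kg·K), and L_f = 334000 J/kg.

T_f ≈ 47.6 °C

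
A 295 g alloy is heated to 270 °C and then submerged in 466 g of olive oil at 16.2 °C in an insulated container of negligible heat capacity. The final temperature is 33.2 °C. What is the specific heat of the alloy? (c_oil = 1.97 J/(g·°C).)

Heat lost by the alloy = heat gained by the oil:
295·c·(270 − 33.2) = 466·1.97·(33.2 − 16.2)
69856 c = 15606  ⇒  c ≈ 0.2234 J/(g·°C)

c ≈ 0.223 J/(g·°C)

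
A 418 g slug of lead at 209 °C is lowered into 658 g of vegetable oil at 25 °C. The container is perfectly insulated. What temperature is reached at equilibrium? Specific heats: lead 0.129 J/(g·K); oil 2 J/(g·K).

T_f ≈ 32.2 °C

Heat gained plus heat lost sum to zero:
418*0.129*(T − 209) + 658*2*(T − 25) = 0
53.92(T − 209) + 1316(T − 25) = 0
1369.9 T = 44170
T = 44170/1369.9 ≈ 32.24 °C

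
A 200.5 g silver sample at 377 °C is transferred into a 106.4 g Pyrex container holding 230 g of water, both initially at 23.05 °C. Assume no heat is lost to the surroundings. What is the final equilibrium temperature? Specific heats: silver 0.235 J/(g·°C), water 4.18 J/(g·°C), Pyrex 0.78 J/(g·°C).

Taking heat into each body as positive, Σ m c ΔT = 0:
200.5×0.235×(T − 377) + 230×4.18×(T − 23.05) + 106.4×0.78×(T − 23.05) = 0
47.12(T − 377) + 961.4(T − 23.05) + 82.99(T − 23.05) = 0
(47.12 + 961.4 + 82.99) T = 47.12×377 + 961.4×23.05 + 82.99×23.05
T = 41837/1091.5 ≈ 38.33 °C

T_f ≈ 38.3 °C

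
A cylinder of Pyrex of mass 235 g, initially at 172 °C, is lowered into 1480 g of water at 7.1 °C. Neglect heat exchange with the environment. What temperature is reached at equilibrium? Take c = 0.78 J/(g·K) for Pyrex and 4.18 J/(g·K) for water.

Set heat shed by the hot body equal to heat absorbed by the cold body:
235*0.78*(172 − T) = 1480*4.18*(T − 7.1)
183.3(172 − T) = 6186.4(T − 7.1)
6369.7 T = 75451  ⇒  T ≈ 11.85 °C

T_f ≈ 11.8 °C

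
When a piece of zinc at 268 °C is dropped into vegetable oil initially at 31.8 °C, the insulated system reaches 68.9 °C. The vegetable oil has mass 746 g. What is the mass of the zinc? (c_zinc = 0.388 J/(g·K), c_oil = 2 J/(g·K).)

m ≈ 717 g

|Q_zinc| = |Q_oil|:
m×0.388×(268 − 68.9) = 746×2×(68.9 − 31.8)
77.25 m = 55353  ⇒  m ≈ 716.5 g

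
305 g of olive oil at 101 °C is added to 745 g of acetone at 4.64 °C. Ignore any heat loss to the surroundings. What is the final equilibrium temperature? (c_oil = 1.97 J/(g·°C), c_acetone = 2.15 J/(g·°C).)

Set heat shed by the hot body equal to heat absorbed by the cold body:
305×1.97×(101 − T) = 745×2.15×(T − 4.64)
600.85(101 − T) = 1601.8(T − 4.64)
2202.6 T = 68118  ⇒  T ≈ 30.93 °C

T_f ≈ 30.9 °C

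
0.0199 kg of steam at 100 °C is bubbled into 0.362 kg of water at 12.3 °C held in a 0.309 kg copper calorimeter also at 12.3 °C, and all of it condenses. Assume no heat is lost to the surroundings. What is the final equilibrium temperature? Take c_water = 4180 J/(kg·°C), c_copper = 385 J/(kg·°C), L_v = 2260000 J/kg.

Net heat exchanged in the isolated system is zero:
latent heat released on condensation: 0.0199×2260000 = 44974
  condensate cools 100→T: 0.0199×4180×(T − 100) = 83.18(T − 100)
  water warms: 0.362×4180×(T − 12.3) = 1513.2(T − 12.3)
  cup: 118.97(T − 12.3)
1715.3 T = 44974 + 8318.2 + 20075 = 73367
T ≈ 42.77 °C (< 100 °C, so full condensation is consistent).

T_f ≈ 42.8 °C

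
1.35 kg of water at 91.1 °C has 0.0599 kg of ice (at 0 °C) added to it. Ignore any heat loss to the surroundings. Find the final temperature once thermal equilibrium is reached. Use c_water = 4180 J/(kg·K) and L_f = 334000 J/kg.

T_f ≈ 83.8 °C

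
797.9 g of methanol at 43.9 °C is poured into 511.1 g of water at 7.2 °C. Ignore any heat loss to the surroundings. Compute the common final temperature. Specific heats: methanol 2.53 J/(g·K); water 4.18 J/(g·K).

T_f ≈ 25.0 °C

Heat lost by the methanol equals heat gained by the water:
797.9·2.53·(43.9 − T) = 511.1·4.18·(T − 7.2)
2018.7(43.9 − T) = 2136.4(T − 7.2)
4155.1 T = 104002  ⇒  T ≈ 25.03 °C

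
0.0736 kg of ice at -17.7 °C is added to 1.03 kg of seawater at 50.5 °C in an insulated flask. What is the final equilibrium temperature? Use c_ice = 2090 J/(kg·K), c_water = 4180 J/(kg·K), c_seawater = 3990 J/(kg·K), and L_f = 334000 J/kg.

T_f ≈ 40.8 °C

Let T be the final temperature. ΣQ_i = 0:
warm ice to 0 °C: 0.0736×2090×(0 − (-17.7)) = 2722.7
  latent heat to melt: 0.0736×334000 = 24582
  meltwater 0→T: 0.0736×4180×T = 307.65 T
  seawater cools: 1.03×3990×(T − 50.5) = 4109.7(T − 50.5)
4417.3 T = 207540 − 27305 = 180235
T ≈ 40.80 °C — above 0 °C, consistent with complete melting.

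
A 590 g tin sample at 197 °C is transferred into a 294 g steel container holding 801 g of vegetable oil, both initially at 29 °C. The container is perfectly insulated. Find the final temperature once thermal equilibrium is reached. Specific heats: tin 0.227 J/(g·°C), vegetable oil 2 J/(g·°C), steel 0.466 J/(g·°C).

T_f ≈ 41.0 °C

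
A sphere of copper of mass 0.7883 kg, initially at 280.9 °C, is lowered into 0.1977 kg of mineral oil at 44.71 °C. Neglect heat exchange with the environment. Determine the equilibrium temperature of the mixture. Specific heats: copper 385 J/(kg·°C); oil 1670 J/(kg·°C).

T_f ≈ 157.8 °C

Set heat shed by the hot body equal to heat absorbed by the cold body:
0.7883·385·(280.9 − T) = 0.1977·1670·(T − 44.71)
303.5(280.9 − T) = 330.16(T − 44.71)
633.65 T = 100013  ⇒  T ≈ 157.84 °C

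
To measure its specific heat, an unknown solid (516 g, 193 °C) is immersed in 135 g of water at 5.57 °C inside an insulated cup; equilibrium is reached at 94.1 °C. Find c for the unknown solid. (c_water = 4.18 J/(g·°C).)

c ≈ 0.979 J/(g·°C)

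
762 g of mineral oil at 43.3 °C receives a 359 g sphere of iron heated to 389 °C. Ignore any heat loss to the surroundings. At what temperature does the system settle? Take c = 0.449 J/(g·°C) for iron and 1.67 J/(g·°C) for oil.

T_f ≈ 82.2 °C

Let T be the final temperature. ΣQ_i = 0:
359×0.449×(T − 389) + 762×1.67×(T − 43.3) = 0
161.19(T − 389) + 1272.5(T − 43.3) = 0
1433.7 T = 117804
T = 117804/1433.7 ≈ 82.17 °C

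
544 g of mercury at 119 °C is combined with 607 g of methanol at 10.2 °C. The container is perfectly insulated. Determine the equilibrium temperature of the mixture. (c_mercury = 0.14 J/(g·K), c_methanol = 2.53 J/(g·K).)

T_f ≈ 15.3 °C

Taking heat into each body as positive, Σ m c ΔT = 0:
544×0.14×(T − 119) + 607×2.53×(T − 10.2) = 0
76.16(T − 119) + 1535.7(T − 10.2) = 0
(76.16 + 1535.7) T = 76.16×119 + 1535.7×10.2
T = 24727/1611.9 ≈ 15.34 °C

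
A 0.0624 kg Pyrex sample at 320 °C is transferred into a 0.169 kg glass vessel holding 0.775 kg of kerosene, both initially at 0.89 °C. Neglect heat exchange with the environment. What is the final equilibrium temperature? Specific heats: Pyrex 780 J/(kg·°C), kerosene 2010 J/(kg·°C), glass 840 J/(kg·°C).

Taking heat into each body as positive, Σ m c ΔT = 0:
0.0624·780·(T − 320) + 0.775·2010·(T − 0.89) + 0.169·840·(T − 0.89) = 0
48.67(T − 320) + 1557.8(T − 0.89) + 141.96(T − 0.89) = 0
1748.4 T = 17088
T ≈ 9.77 °C

T_f ≈ 9.8 °C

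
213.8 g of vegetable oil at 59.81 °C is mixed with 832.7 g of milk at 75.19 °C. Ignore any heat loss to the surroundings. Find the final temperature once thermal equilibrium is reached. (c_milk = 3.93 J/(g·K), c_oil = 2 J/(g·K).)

T_f ≈ 73.4 °C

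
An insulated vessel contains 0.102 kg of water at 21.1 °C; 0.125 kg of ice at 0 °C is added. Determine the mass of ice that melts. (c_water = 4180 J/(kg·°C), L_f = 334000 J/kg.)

m_melted ≈ 0.0269 kg

Heat available from the water dropping to 0 °C: 0.102·4180·21.1 = 8996.2 J.
To melt every bit of ice: 0.125·334000 = 41750 J.
Since 8996.2 < 41750 J, not all the ice melts; equilibrium is at 0 °C.
m_melt = 8996.2 / L_f = 0.02693 kg.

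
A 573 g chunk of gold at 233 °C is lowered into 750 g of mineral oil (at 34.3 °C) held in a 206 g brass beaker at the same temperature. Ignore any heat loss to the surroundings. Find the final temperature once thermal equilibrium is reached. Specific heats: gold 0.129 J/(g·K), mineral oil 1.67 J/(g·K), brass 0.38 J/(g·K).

T_f ≈ 44.8 °C

Conservation of energy gives ΣQ = 0:
573×0.129×(T − 233) + 750×1.67×(T − 34.3) + 206×0.38×(T − 34.3) = 0
73.92(T − 233) + 1252.5(T − 34.3) + 78.28(T − 34.3) = 0
1404.7 T = 62868
T = 62868/1404.7 ≈ 44.76 °C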